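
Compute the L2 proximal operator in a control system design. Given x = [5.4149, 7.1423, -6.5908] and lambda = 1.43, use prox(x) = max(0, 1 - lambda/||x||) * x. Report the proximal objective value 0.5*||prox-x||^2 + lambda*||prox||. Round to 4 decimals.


Step 1: Compute ||x||.
||x|| = 11.1253
Step 2: Compute scaling factor.
scale = max(0, 1 - 1.43/11.1253) = 0.8715
Step 3: prox(x) = [4.7189, 6.2243, -5.7436]
||prox(x)|| = 9.6953
Step 4: Proximal objective.
0.5*||prox-x||^2 = 1.0225
lambda*||prox|| = 13.8643
Total = 14.8867


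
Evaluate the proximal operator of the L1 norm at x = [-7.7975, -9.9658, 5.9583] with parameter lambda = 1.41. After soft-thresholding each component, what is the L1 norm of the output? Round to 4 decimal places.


Soft-thresholding with lambda = 1.41:
prox(-7.7975) = sign(-7.7975)*max(|-7.7975| - 1.41, 0) = -6.3875
prox(-9.9658) = sign(-9.9658)*max(|-9.9658| - 1.41, 0) = -8.5558
prox(5.9583) = sign(5.9583)*max(|5.9583| - 1.41, 0) = 4.5483
prox(x) = [-6.3875, -8.5558, 4.5483]
||prox(x)||_1 = 6.3875 + 8.5558 + 4.5483 = 19.4916


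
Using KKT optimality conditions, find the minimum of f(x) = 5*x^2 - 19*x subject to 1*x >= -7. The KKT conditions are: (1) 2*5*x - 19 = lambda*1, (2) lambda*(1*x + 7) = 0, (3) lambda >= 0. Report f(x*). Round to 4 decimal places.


Step 1: Try lambda = 0 (constraint inactive).
Stationarity: 2*5*x - 19 = 0
x* = 19/(2*5) = 1.9
Check constraint: 1*1.9 = 1.9 >= -7 -- satisfied.
Step 2: Compute optimal value.
f(x*) = 5*1.9^2 - 19*1.9 = -18.05


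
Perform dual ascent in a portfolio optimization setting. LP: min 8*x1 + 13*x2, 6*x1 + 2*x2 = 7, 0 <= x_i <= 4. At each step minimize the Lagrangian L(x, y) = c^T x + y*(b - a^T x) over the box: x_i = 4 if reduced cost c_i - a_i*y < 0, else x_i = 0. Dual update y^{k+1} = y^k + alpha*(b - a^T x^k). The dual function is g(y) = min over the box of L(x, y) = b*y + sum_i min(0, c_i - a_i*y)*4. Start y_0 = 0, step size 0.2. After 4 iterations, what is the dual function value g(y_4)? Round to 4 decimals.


Dual ascent for LP: min 8*x1 + 13*x2, 6*x1 + 2*x2 = 7, 0 <= x_i <= 4
Step 1: y^k = 0.0, reduced costs: (8.0, 13.0)
  x^k = (0.0, 0.0), subgradient = b - a^T x = 7.0
  y^{k+1} = 0.0 + 0.2*7.0 = 1.4
Step 2: y^k = 1.4, reduced costs: (-0.4, 10.2)
  x^k = (4.0, 0.0), subgradient = b - a^T x = -17.0
  y^{k+1} = 1.4 + 0.2*-17.0 = -2.0
Step 3: y^k = -2.0, reduced costs: (20.0, 17.0)
  x^k = (0.0, 0.0), subgradient = b - a^T x = 7.0
  y^{k+1} = -2.0 + 0.2*7.0 = -0.6
Step 4: y^k = -0.6, reduced costs: (11.6, 14.2)
  x^k = (0.0, 0.0), subgradient = b - a^T x = 7.0
  y^{k+1} = -0.6 + 0.2*7.0 = 0.8
Dual objective at y_4 = 0.8: reduced costs (3.2, 11.4), box minimizer x = (0.0, 0.0)
g(y_4) = b*y + (c1 - a1*y)*x1 + (c2 - a2*y)*x2 = 7*0.8 + 3.2*0.0 + 11.4*0.0 = 5.6 + 0.0 + 0.0 = 5.6


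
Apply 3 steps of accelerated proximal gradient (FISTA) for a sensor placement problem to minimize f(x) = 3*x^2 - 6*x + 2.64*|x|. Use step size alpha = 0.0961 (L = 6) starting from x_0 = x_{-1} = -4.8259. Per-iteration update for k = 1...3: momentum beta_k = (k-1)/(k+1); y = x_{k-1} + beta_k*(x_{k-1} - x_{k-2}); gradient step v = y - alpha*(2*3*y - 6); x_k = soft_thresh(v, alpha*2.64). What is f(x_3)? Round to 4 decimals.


FISTA on f(x) = 3*x^2 - 6*x + 2.64*|x|
L = 6, alpha = 0.0961
Iteration 1: beta = 0.0, y = -4.8259 + 0.0*(-4.8259 + 4.8259) = -4.8259
  grad(y) = -34.9554, v = y - alpha*grad = -1.4667
  prox(v) = soft_thresh(-1.4667, 0.2537) = -1.213
Iteration 2: beta = 0.3333, y = -1.213 + 0.3333*(-1.213 + 4.8259) = -0.0087
  grad(y) = -6.0521, v = y - alpha*grad = 0.5729
  prox(v) = soft_thresh(0.5729, 0.2537) = 0.3192
Iteration 3: beta = 0.5, y = 0.3192 + 0.5*(0.3192 + 1.213) = 1.0853
  grad(y) = 0.5119, v = y - alpha*grad = 1.0361
  prox(v) = soft_thresh(1.0361, 0.2537) = 0.7824
f(x_3) = 3*0.7824^2 - 6*0.7824 + 2.64*|0.7824| = -0.7924


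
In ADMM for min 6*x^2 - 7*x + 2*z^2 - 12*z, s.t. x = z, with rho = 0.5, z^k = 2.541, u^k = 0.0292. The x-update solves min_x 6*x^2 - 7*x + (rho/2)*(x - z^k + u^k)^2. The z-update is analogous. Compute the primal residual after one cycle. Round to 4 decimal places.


ADMM iteration with rho = 0.5, z^k = 2.541, u^k = 0.0292
Step 1: x-update.
Minimize 6*x^2 - 7*x + (0.5/2)*(x - 2.541 + 0.0292)^2
FOC: (2*6 + 0.5)*x = 7 + 0.5*(2.541 - 0.0292)
x^{k+1} = 0.6605
Step 2: z-update.
Minimize 2*z^2 - 12*z + (0.5/2)*(0.6605 - z + 0.0292)^2
FOC: (2*2 + 0.5)*z = 12 + 0.5*(0.6605 + 0.0292)
z^{k+1} = 2.7433
Step 3: u-update.
u^{k+1} = 0.0292 + 0.6605 - 2.7433 = -2.0536
Step 4: Primal residual = |0.6605 - 2.7433| = 2.0828


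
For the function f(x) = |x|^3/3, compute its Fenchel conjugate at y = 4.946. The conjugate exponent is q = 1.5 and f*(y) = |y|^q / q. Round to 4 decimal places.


The conjugate exponent q satisfies 1/p + 1/q = 1.
p = 3, so q = 3/(3 - 1) = 1.5
|y|^q = 4.946^1.5 = 10.9997
f*(4.946) = 10.9997 / 1.5 = 7.3331


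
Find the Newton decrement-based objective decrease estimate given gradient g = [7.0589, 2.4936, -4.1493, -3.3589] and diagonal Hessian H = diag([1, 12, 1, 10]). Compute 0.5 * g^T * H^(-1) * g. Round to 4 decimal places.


Step 1: H is diagonal, so H^(-1) * g = [7.0589, 0.2078, -4.1493, -0.3359].
Step 2: g^T H^(-1) g = sum_i g_i^2 / H_ii
  = (7.0589)^2/1 + (2.4936)^2/12 + (-4.1493)^2/1 + (-3.3589)^2/10
  = 49.8281 + 0.5182 + 17.2167 + 1.1282 = 68.6912
Step 3: Objective decrease = 0.5 * g^T H^(-1) g = 34.3456


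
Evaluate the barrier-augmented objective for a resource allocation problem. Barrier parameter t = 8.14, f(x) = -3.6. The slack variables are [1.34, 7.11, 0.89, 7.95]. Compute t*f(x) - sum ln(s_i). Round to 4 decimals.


Step 1: Compute log-barrier.
ln values: [0.2927, 1.9615, -0.1165, 2.0732]
phi = -(0.2927 + 1.9615 - 0.1165 + 2.0732) = -4.2108
Step 2: Compute augmented objective.
t*f(x) = 8.14*-3.6 = -29.304
Total = -29.304 - 4.2108 = -33.5148


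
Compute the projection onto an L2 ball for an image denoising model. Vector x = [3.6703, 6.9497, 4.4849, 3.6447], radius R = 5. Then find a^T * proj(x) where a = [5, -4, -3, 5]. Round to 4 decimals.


Step 1: Compute ||x|| (intermediates to 6 decimals).
||x|| = sqrt(3.6703^2 + 6.9497^2 + 4.4849^2 + 3.6447^2) = 9.755388
Step 2: Project.
Since ||x|| > R, scale = R/||x|| = 5/9.755388 = 0.512537, proj(x) = scale * x
proj(x) = [1.881165, 3.561978, 2.298677, 1.868044]
Step 3: Dot product.
a^T * proj(x) = 5*1.881165 - 4*3.561978 - 3*2.298677 + 5*1.868044 = -2.3979


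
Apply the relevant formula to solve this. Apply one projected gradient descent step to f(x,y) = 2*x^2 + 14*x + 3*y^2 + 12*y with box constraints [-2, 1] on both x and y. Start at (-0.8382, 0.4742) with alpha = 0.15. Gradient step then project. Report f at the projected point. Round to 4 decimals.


Step 1: Compute gradient at (-0.8382, 0.4742).
grad_x = 2*2*-0.8382 + 14 = 10.6472
grad_y = 2*3*0.4742 + 12 = 14.8452
Step 2: Gradient step.
x_raw = -0.8382 - 0.15*10.6472 = -2.4353
y_raw = 0.4742 - 0.15*14.8452 = -1.7526
Step 3: Project onto [-2, 1].
x_proj = clip(-2.4353) = -2.0
y_proj = clip(-1.7526) = -1.7526
Step 4: Evaluate f.
f(-2.0, -1.7526) = -31.8164


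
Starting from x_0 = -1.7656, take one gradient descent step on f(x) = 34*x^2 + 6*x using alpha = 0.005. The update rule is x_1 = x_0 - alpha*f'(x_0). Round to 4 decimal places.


We compute the gradient at x_0 and apply the update.
f'(x) = 68*x + 6
f'(-1.7656) = 68*-1.7656 + 6 = -114.0608
x_1 = -1.7656 - 0.005*-114.0608 = -1.1953


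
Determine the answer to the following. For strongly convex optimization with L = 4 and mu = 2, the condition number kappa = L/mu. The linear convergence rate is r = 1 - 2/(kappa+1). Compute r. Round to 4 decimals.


Step 1: Compute the condition number.
kappa = L/mu = 4/2 = 2.0
Step 2: Compute the convergence rate.
r = 1 - 2/(kappa + 1) = 1 - 2*mu/(L + mu) = (L - mu)/(L + mu) = 2/6 = 0.3333


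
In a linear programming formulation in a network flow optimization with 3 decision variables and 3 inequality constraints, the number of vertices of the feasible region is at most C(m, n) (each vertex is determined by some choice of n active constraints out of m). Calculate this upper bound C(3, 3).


Each vertex corresponds to some choice of n active constraints out of m, so the number of vertices is at most C(m, n) = m! / (n!(m-n)!).
m = 3, n = 3
Numerator: 3 * 2 * 1
Denominator: 3! = 6
C(3, 3) = 1


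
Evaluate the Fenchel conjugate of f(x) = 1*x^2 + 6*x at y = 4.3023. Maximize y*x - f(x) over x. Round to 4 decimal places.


f*(y) = sup_x {y*x - a*x^2 - b*x} = sup_x {(y-b)*x - a*x^2}
FOC: (y - b) - 2a*x = 0 => x* = (y - b)/(2a)
x* = (4.3023 - 6)/(2*1) = -0.8489
f*(4.3023) = (y-b)^2/(4a) = (4.3023 - 6)^2/(4*1)
= 2.8822/4 = 0.7205


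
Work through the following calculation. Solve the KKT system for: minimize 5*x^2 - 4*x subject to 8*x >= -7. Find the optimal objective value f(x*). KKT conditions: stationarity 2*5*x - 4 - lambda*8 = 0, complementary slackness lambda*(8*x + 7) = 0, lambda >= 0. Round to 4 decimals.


Step 1: Try lambda = 0 (constraint inactive).
Stationarity: 2*5*x - 4 = 0
x* = 4/(2*5) = 0.4
Check constraint: 8*0.4 = 3.2 >= -7 -- satisfied.
Step 2: Compute optimal value.
f(x*) = 5*0.4^2 - 4*0.4 = -0.8


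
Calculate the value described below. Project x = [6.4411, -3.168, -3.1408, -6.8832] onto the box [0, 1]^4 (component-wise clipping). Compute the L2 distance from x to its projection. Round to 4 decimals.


Project each component onto [0, 1].
clip(6.4411) = 1.0, clip(-3.168) = 0.0, clip(-3.1408) = 0.0, clip(-6.8832) = 0.0
Projection = [1.0, 0.0, 0.0, 0.0]
Squared diffs: [29.6056, 10.0362, 9.8646, 47.3784]
Distance = sqrt(96.8848) = 9.843


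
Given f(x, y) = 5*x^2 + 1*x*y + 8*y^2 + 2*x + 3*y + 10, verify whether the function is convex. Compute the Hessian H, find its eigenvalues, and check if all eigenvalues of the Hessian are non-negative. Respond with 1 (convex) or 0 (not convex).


The Hessian of f(x,y) = 5*x^2 + 1*x*y + 8*y^2 + 2*x + 3*y + 10 is:
H = [[10, 1], [1, 16]]
Trace = 10 + 16 = 26
Determinant = 10*16 - (1)^2 = 159
Discriminant = (26)^2 - 4*159 = 40.0
Eigenvalues: lambda_1 = 9.8377, lambda_2 = 16.1623
The function is convex.

1


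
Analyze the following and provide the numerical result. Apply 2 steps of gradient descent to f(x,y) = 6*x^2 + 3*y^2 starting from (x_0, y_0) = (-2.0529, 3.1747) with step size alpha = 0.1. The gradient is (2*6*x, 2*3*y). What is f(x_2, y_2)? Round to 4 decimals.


Gradient descent on f(x,y) = 6*x^2 + 3*y^2.
Starting point: (-2.0529, 3.1747), alpha = 0.1
Step 1: grad_x = 2*6*-2.0529 = -24.6348, grad_y = 2*3*3.1747 = 19.0482
  x_1 = -2.0529 - 0.1*-24.6348 = 0.4106
  y_1 = 3.1747 - 0.1*19.0482 = 1.2699
Step 2: grad_x = 2*6*0.4106 = 4.927, grad_y = 2*3*1.2699 = 7.6193
  x_2 = 0.4106 - 0.1*4.927 = -0.0821
  y_2 = 1.2699 - 0.1*7.6193 = 0.508
f(-0.0821, 0.508) = 6*(-0.0821)^2 + 3*0.508^2 = 0.8145


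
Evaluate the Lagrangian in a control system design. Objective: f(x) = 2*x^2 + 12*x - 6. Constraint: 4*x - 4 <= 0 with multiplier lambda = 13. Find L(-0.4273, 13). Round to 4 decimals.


Step 1: Evaluate f(x).
f(-0.4273) = 2*(-0.4273)^2 + 12*(-0.4273) - 6 = -10.7624
Step 2: Evaluate g(x).
g(-0.4273) = 4*-0.4273 - 4 = -5.7092
Step 3: Compute Lagrangian.
L = -10.7624 + 13*-5.7092 = -84.982


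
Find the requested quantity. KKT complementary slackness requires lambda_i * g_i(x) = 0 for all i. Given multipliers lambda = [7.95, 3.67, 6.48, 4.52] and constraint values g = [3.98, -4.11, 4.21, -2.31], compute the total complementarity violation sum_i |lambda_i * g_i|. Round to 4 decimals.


KKT complementary slackness check:
lambda_1 * g_1 = 7.95 * 3.98 = 31.641
lambda_2 * g_2 = 3.67 * -4.11 = -15.0837
lambda_3 * g_3 = 6.48 * 4.21 = 27.2808
lambda_4 * g_4 = 4.52 * -2.31 = -10.4412
Total violation = 31.641 + 15.0837 + 27.2808 + 10.4412 = 84.4467


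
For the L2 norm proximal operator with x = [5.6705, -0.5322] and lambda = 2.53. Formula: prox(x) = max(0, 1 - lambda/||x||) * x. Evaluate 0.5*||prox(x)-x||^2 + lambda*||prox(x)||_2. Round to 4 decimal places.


Step 1: Compute ||x||.
||x|| = 5.6954
Step 2: Compute scaling factor.
scale = max(0, 1 - 2.53/5.6954) = 0.5558
Step 3: prox(x) = [3.1516, -0.2958]
||prox(x)|| = 3.1654
Step 4: Proximal objective.
0.5*||prox-x||^2 = 3.2005
lambda*||prox|| = 8.0085
Total = 11.209


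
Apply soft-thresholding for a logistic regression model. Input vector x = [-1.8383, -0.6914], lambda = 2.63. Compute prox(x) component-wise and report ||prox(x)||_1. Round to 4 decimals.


Soft-thresholding with lambda = 2.63:
prox(-1.8383) = sign(-1.8383)*max(|-1.8383| - 2.63, 0) = 0.0
prox(-0.6914) = sign(-0.6914)*max(|-0.6914| - 2.63, 0) = 0.0
prox(x) = [0.0, 0.0]
||prox(x)||_1 = 0.0 + 0.0 = 0.0


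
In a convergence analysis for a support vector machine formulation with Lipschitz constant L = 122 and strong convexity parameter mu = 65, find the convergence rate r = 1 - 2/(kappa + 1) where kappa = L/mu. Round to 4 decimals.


Step 1: Compute the condition number.
kappa = L/mu = 122/65 = 1.8769
Step 2: Compute the convergence rate.
r = 1 - 2/(kappa + 1) = 1 - 2*mu/(L + mu) = (L - mu)/(L + mu) = 57/187 = 0.3048


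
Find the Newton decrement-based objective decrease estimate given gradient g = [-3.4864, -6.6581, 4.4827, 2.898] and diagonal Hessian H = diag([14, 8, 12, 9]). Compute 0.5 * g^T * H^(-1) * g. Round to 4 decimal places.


Step 1: H is diagonal, so H^(-1) * g = [-0.249, -0.8323, 0.3736, 0.322].
Step 2: g^T H^(-1) g = sum_i g_i^2 / H_ii
  = (-3.4864)^2/14 + (-6.6581)^2/8 + (4.4827)^2/12 + (2.898)^2/9
  = 0.8682 + 5.5413 + 1.6745 + 0.9332 = 9.0172
Step 3: Objective decrease = 0.5 * g^T H^(-1) g = 4.5086


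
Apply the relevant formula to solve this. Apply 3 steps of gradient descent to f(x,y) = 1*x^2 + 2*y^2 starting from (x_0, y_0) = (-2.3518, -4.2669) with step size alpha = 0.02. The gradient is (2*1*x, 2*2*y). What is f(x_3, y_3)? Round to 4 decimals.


Gradient descent on f(x,y) = 1*x^2 + 2*y^2.
Starting point: (-2.3518, -4.2669), alpha = 0.02
Step 1: grad_x = 2*1*-2.3518 = -4.7036, grad_y = 2*2*-4.2669 = -17.0676
  x_1 = -2.3518 - 0.02*-4.7036 = -2.2577
  y_1 = -4.2669 - 0.02*-17.0676 = -3.9255
Step 2: grad_x = 2*1*-2.2577 = -4.5155, grad_y = 2*2*-3.9255 = -15.7022
  x_2 = -2.2577 - 0.02*-4.5155 = -2.1674
  y_2 = -3.9255 - 0.02*-15.7022 = -3.6115
Step 3: grad_x = 2*1*-2.1674 = -4.3348, grad_y = 2*2*-3.6115 = -14.446
  x_3 = -2.1674 - 0.02*-4.3348 = -2.0807
  y_3 = -3.6115 - 0.02*-14.446 = -3.3226
f(-2.0807, -3.3226) = 1*(-2.0807)^2 + 2*(-3.3226)^2 = 26.4085


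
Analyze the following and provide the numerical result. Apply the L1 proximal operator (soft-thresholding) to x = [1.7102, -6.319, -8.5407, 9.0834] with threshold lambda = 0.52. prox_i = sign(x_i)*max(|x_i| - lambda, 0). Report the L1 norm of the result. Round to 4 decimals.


Soft-thresholding with lambda = 0.52:
prox(1.7102) = sign(1.7102)*max(|1.7102| - 0.52, 0) = 1.1902
prox(-6.319) = sign(-6.319)*max(|-6.319| - 0.52, 0) = -5.799
prox(-8.5407) = sign(-8.5407)*max(|-8.5407| - 0.52, 0) = -8.0207
prox(9.0834) = sign(9.0834)*max(|9.0834| - 0.52, 0) = 8.5634
prox(x) = [1.1902, -5.799, -8.0207, 8.5634]
||prox(x)||_1 = 1.1902 + 5.799 + 8.0207 + 8.5634 = 23.5733


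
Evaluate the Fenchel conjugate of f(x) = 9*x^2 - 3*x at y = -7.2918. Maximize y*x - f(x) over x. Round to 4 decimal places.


f*(y) = sup_x {y*x - a*x^2 - b*x} = sup_x {(y-b)*x - a*x^2}
FOC: (y - b) - 2a*x = 0 => x* = (y - b)/(2a)
x* = (-7.2918 + 3)/(2*9) = -0.2384
f*(-7.2918) = (y-b)^2/(4a) = (-7.2918 + 3)^2/(4*9)
= 18.4195/36 = 0.5117


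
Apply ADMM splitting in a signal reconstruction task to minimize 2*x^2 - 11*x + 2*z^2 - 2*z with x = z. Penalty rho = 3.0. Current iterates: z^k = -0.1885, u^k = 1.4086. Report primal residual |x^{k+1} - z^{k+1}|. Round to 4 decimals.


ADMM iteration with rho = 3.0, z^k = -0.1885, u^k = 1.4086
Step 1: x-update.
Minimize 2*x^2 - 11*x + (3.0/2)*(x + 0.1885 + 1.4086)^2
FOC: (2*2 + 3.0)*x = 11 + 3.0*(-0.1885 - 1.4086)
x^{k+1} = 0.887
Step 2: z-update.
Minimize 2*z^2 - 2*z + (3.0/2)*(0.887 - z + 1.4086)^2
FOC: (2*2 + 3.0)*z = 2 + 3.0*(0.887 + 1.4086)
z^{k+1} = 1.2695
Step 3: u-update.
u^{k+1} = 1.4086 + 0.887 - 1.2695 = 1.026
Step 4: Primal residual = |0.887 - 1.2695| = 0.3826


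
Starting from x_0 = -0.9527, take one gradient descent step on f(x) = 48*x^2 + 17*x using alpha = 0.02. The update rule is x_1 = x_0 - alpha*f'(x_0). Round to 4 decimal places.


We compute the gradient at x_0 and apply the update.
f'(x) = 96*x + 17
f'(-0.9527) = 96*-0.9527 + 17 = -74.4592
x_1 = -0.9527 - 0.02*-74.4592 = 0.5365


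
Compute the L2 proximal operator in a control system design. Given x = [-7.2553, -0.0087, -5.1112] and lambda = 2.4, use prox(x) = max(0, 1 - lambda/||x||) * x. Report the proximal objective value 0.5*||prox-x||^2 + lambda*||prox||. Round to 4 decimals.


Step 1: Compute ||x||.
||x|| = 8.8749
Step 2: Compute scaling factor.
scale = max(0, 1 - 2.4/8.8749) = 0.7296
Step 3: prox(x) = [-5.2933, -0.0063, -3.729]
||prox(x)|| = 6.4749
Step 4: Proximal objective.
0.5*||prox-x||^2 = 2.88
lambda*||prox|| = 15.5398
Total = 18.4198


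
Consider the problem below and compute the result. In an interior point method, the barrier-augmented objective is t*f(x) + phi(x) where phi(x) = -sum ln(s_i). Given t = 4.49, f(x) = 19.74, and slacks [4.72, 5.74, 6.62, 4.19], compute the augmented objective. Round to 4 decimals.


Step 1: Compute log-barrier.
ln values: [1.5518, 1.7475, 1.8901, 1.4327]
phi = -(1.5518 + 1.7475 + 1.8901 + 1.4327) = -6.6221
Step 2: Compute augmented objective.
t*f(x) = 4.49*19.74 = 88.6326
Total = 88.6326 - 6.6221 = 82.0105


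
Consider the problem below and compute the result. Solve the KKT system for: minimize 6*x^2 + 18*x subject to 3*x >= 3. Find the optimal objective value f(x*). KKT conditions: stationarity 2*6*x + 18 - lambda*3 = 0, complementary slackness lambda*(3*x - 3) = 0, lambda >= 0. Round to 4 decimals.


Step 1: Try lambda = 0 (constraint inactive).
x_unc = -18/(2*6) = -1.5
Check: 3*-1.5 = -4.5 < 3 -- violated!
Step 2: Constraint must be active: 3*x = 3
x* = 3/3 = 1.0
lambda = (2*6*1.0 + 18)/3 = 10.0
Step 3: Compute optimal value.
f(x*) = 6*1.0^2 + 18*1.0 = 24.0


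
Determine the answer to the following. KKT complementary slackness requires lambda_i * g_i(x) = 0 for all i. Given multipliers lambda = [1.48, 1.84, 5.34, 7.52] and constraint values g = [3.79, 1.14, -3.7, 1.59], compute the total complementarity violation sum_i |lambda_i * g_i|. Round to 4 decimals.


KKT complementary slackness check:
lambda_1 * g_1 = 1.48 * 3.79 = 5.6092
lambda_2 * g_2 = 1.84 * 1.14 = 2.0976
lambda_3 * g_3 = 5.34 * -3.7 = -19.758
lambda_4 * g_4 = 7.52 * 1.59 = 11.9568
Total violation = 5.6092 + 2.0976 + 19.758 + 11.9568 = 39.4216


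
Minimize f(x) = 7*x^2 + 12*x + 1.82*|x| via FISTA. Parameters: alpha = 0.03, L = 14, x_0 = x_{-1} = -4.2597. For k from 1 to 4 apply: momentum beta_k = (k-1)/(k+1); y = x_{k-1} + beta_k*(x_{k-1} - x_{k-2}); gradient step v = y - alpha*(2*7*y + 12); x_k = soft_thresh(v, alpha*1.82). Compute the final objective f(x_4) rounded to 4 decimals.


FISTA on f(x) = 7*x^2 + 12*x + 1.82*|x|
L = 14, alpha = 0.03
Iteration 1: beta = 0.0, y = -4.2597 + 0.0*(-4.2597 + 4.2597) = -4.2597
  grad(y) = -47.6358, v = y - alpha*grad = -2.8306
  prox(v) = soft_thresh(-2.8306, 0.0546) = -2.776
Iteration 2: beta = 0.3333, y = -2.776 + 0.3333*(-2.776 + 4.2597) = -2.2815
  grad(y) = -19.9406, v = y - alpha*grad = -1.6833
  prox(v) = soft_thresh(-1.6833, 0.0546) = -1.6287
Iteration 3: beta = 0.5, y = -1.6287 + 0.5*(-1.6287 + 2.776) = -1.055
  grad(y) = -2.7695, v = y - alpha*grad = -0.9719
  prox(v) = soft_thresh(-0.9719, 0.0546) = -0.9173
Iteration 4: beta = 0.6, y = -0.9173 + 0.6*(-0.9173 + 1.6287) = -0.4905
  grad(y) = 5.1336, v = y - alpha*grad = -0.6445
  prox(v) = soft_thresh(-0.6445, 0.0546) = -0.5899
f(x_4) = 7*(-0.5899)^2 + 12*(-0.5899) + 1.82*|-0.5899| = -3.5692


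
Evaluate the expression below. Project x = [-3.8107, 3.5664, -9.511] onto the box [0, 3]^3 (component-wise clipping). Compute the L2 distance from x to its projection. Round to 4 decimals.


Project each component onto [0, 3].
clip(-3.8107) = 0.0, clip(3.5664) = 3.0, clip(-9.511) = 0.0
Projection = [0.0, 3.0, 0.0]
Squared diffs: [14.5214, 0.3208, 90.4591]
Distance = sqrt(105.3013) = 10.2616


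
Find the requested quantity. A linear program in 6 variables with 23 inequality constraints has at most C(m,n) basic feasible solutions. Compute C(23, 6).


Each vertex corresponds to some choice of n active constraints out of m, so the number of vertices is at most C(m, n) = m! / (n!(m-n)!).
m = 23, n = 6
Numerator: 23 * 22 * 21 * 20 * 19 * 18
Denominator: 6! = 720
C(23, 6) = 100947


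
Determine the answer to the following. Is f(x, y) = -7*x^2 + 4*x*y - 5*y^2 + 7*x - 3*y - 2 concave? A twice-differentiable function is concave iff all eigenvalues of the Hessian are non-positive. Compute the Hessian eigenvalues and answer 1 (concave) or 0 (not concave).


The Hessian of f(x,y) = -7*x^2 + 4*x*y - 5*y^2 + 7*x - 3*y - 2 is:
H = [[-14, 4], [4, -10]]
Trace = -14 - 10 = -24
Determinant = -14*-10 - (4)^2 = 124
Discriminant = (-24)^2 - 4*124 = 80.0
Eigenvalues: lambda_1 = -16.4721, lambda_2 = -7.5279
The function is concave.

1


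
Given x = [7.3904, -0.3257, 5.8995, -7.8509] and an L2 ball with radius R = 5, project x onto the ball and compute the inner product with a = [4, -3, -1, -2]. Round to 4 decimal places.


Step 1: Compute ||x|| (intermediates to 6 decimals).
||x|| = sqrt(7.3904^2 + (-0.3257)^2 + 5.8995^2 + (-7.8509)^2) = 12.29491
Step 2: Project.
Since ||x|| > R, scale = R/||x|| = 5/12.29491 = 0.406672, proj(x) = scale * x
proj(x) = [3.005469, -0.132453, 2.399161, -3.192741]
Step 3: Dot product.
a^T * proj(x) = 4*3.005469 - 3*(-0.132453) - 1*2.399161 - 2*(-3.192741) = 16.4056


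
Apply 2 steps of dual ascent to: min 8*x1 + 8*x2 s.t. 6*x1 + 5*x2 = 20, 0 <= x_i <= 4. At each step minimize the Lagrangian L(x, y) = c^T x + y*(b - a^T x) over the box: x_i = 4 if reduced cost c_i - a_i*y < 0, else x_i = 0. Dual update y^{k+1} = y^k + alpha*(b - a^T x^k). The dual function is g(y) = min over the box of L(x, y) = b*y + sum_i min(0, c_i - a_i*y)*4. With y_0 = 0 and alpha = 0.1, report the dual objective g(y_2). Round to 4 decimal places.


Dual ascent for LP: min 8*x1 + 8*x2, 6*x1 + 5*x2 = 20, 0 <= x_i <= 4
Step 1: y^k = 0.0, reduced costs: (8.0, 8.0)
  x^k = (0.0, 0.0), subgradient = b - a^T x = 20.0
  y^{k+1} = 0.0 + 0.1*20.0 = 2.0
Step 2: y^k = 2.0, reduced costs: (-4.0, -2.0)
  x^k = (4.0, 4.0), subgradient = b - a^T x = -24.0
  y^{k+1} = 2.0 + 0.1*-24.0 = -0.4
Dual objective at y_2 = -0.4: reduced costs (10.4, 10.0), box minimizer x = (0.0, 0.0)
g(y_2) = b*y + (c1 - a1*y)*x1 + (c2 - a2*y)*x2 = 20*(-0.4) + 10.4*0.0 + 10.0*0.0 = -8.0 + 0.0 + 0.0 = -8.0


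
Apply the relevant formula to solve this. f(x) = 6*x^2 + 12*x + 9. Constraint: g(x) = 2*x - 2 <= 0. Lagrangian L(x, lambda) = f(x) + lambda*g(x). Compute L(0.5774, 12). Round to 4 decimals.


Step 1: Evaluate f(x).
f(0.5774) = 6*0.5774^2 + 12*0.5774 + 9 = 17.9291
Step 2: Evaluate g(x).
g(0.5774) = 2*0.5774 - 2 = -0.8452
Step 3: Compute Lagrangian.
L = 17.9291 + 12*-0.8452 = 7.7867


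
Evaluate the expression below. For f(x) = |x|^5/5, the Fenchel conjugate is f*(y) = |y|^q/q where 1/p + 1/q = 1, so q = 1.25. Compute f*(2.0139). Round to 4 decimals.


The conjugate exponent q satisfies 1/p + 1/q = 1.
p = 5, so q = 5/(5 - 1) = 1.25
|y|^q = 2.0139^1.25 = 2.3991
f*(2.0139) = 2.3991 / 1.25 = 1.9193


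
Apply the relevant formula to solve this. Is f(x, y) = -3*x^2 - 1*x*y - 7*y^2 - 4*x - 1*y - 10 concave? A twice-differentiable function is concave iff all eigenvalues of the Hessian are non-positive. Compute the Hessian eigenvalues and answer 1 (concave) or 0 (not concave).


The Hessian of f(x,y) = -3*x^2 - 1*x*y - 7*y^2 - 4*x - 1*y - 10 is:
H = [[-6, -1], [-1, -14]]
Trace = -6 - 14 = -20
Determinant = -6*-14 - (-1)^2 = 83
Discriminant = (-20)^2 - 4*83 = 68.0
Eigenvalues: lambda_1 = -14.1231, lambda_2 = -5.8769
The function is concave.

1


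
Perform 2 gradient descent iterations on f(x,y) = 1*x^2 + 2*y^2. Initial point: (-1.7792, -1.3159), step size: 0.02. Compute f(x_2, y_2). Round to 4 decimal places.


Gradient descent on f(x,y) = 1*x^2 + 2*y^2.
Starting point: (-1.7792, -1.3159), alpha = 0.02
Step 1: grad_x = 2*1*-1.7792 = -3.5584, grad_y = 2*2*-1.3159 = -5.2636
  x_1 = -1.7792 - 0.02*-3.5584 = -1.708
  y_1 = -1.3159 - 0.02*-5.2636 = -1.2106
Step 2: grad_x = 2*1*-1.708 = -3.4161, grad_y = 2*2*-1.2106 = -4.8425
  x_2 = -1.708 - 0.02*-3.4161 = -1.6397
  y_2 = -1.2106 - 0.02*-4.8425 = -1.1138
f(-1.6397, -1.1138) = 1*(-1.6397)^2 + 2*(-1.1138)^2 = 5.1697


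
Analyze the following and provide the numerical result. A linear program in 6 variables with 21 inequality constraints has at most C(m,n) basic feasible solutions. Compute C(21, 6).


Each vertex corresponds to some choice of n active constraints out of m, so the number of vertices is at most C(m, n) = m! / (n!(m-n)!).
m = 21, n = 6
Numerator: 21 * 20 * 19 * 18 * 17 * 16
Denominator: 6! = 720
C(21, 6) = 54264


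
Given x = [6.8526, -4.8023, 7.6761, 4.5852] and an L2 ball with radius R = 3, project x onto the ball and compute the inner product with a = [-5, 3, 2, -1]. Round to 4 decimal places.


Step 1: Compute ||x|| (intermediates to 6 decimals).
||x|| = sqrt(6.8526^2 + (-4.8023)^2 + 7.6761^2 + 4.5852^2) = 12.246093
Step 2: Project.
Since ||x|| > R, scale = R/||x|| = 3/12.246093 = 0.244976, proj(x) = scale * x
proj(x) = [1.678723, -1.176448, 1.88046, 1.123264]
Step 3: Dot product.
a^T * proj(x) = -5*1.678723 + 3*(-1.176448) + 2*1.88046 - 1*1.123264 = -9.2853


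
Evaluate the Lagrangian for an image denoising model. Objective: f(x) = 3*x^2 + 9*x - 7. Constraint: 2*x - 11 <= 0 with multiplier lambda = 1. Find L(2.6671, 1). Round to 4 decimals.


Step 1: Evaluate f(x).
f(2.6671) = 3*2.6671^2 + 9*2.6671 - 7 = 38.3442
Step 2: Evaluate g(x).
g(2.6671) = 2*2.6671 - 11 = -5.6658
Step 3: Compute Lagrangian.
L = 38.3442 + 1*-5.6658 = 32.6784


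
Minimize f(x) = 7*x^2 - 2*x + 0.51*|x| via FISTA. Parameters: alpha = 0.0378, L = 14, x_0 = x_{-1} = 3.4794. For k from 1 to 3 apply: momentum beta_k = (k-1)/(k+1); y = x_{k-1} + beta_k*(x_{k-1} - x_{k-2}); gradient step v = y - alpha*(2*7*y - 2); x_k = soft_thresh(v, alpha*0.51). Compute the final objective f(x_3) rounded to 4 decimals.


FISTA on f(x) = 7*x^2 - 2*x + 0.51*|x|
L = 14, alpha = 0.0378
Iteration 1: beta = 0.0, y = 3.4794 + 0.0*(3.4794 - 3.4794) = 3.4794
  grad(y) = 46.7116, v = y - alpha*grad = 1.7137
  prox(v) = soft_thresh(1.7137, 0.0193) = 1.6944
Iteration 2: beta = 0.3333, y = 1.6944 + 0.3333*(1.6944 - 3.4794) = 1.0994
  grad(y) = 13.392, v = y - alpha*grad = 0.5932
  prox(v) = soft_thresh(0.5932, 0.0193) = 0.5739
Iteration 3: beta = 0.5, y = 0.5739 + 0.5*(0.5739 - 1.6944) = 0.0137
  grad(y) = -1.8083, v = y - alpha*grad = 0.082
  prox(v) = soft_thresh(0.082, 0.0193) = 0.0628
f(x_3) = 7*0.0628^2 - 2*0.0628 + 0.51*|0.0628| = -0.0659


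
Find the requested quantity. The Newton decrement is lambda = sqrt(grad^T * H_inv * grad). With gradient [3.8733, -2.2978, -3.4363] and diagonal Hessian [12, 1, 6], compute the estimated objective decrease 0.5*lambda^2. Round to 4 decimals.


Step 1: H is diagonal, so H^(-1) * g = [0.3228, -2.2978, -0.5727].
Step 2: g^T H^(-1) g = sum_i g_i^2 / H_ii
  = (3.8733)^2/12 + (-2.2978)^2/1 + (-3.4363)^2/6
  = 1.2502 + 5.2799 + 1.968 = 8.4981
Step 3: Objective decrease = 0.5 * g^T H^(-1) g = 4.2491


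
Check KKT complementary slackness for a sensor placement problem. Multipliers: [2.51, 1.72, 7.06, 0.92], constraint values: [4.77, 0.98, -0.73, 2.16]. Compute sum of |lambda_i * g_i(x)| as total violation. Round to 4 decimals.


KKT complementary slackness check:
lambda_1 * g_1 = 2.51 * 4.77 = 11.9727
lambda_2 * g_2 = 1.72 * 0.98 = 1.6856
lambda_3 * g_3 = 7.06 * -0.73 = -5.1538
lambda_4 * g_4 = 0.92 * 2.16 = 1.9872
Total violation = 11.9727 + 1.6856 + 5.1538 + 1.9872 = 20.7993


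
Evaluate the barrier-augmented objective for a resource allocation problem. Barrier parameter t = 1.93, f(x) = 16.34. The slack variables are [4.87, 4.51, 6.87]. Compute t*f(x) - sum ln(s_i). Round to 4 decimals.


Step 1: Compute log-barrier.
ln values: [1.5831, 1.5063, 1.9272]
phi = -(1.5831 + 1.5063 + 1.9272) = -5.0166
Step 2: Compute augmented objective.
t*f(x) = 1.93*16.34 = 31.5362
Total = 31.5362 - 5.0166 = 26.5196


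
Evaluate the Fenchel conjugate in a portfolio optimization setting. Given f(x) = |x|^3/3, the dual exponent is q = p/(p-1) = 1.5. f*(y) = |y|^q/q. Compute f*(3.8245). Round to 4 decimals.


The conjugate exponent q satisfies 1/p + 1/q = 1.
p = 3, so q = 3/(3 - 1) = 1.5
|y|^q = 3.8245^1.5 = 7.4793
f*(3.8245) = 7.4793 / 1.5 = 4.9862


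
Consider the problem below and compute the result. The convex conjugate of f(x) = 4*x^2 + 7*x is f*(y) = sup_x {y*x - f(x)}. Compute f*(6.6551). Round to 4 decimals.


f*(y) = sup_x {y*x - a*x^2 - b*x} = sup_x {(y-b)*x - a*x^2}
FOC: (y - b) - 2a*x = 0 => x* = (y - b)/(2a)
x* = (6.6551 - 7)/(2*4) = -0.0431
f*(6.6551) = (y-b)^2/(4a) = (6.6551 - 7)^2/(4*4)
= 0.119/16 = 0.0074


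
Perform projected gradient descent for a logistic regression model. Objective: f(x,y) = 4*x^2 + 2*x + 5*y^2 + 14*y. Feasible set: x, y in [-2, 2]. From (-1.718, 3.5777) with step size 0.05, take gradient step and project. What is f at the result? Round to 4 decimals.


Step 1: Compute gradient at (-1.718, 3.5777).
grad_x = 2*4*-1.718 + 2 = -11.744
grad_y = 2*5*3.5777 + 14 = 49.777
Step 2: Gradient step.
x_raw = -1.718 - 0.05*-11.744 = -1.1308
y_raw = 3.5777 - 0.05*49.777 = 1.0889
Step 3: Project onto [-2, 2].
x_proj = clip(-1.1308) = -1.1308
y_proj = clip(1.0889) = 1.0889
Step 4: Evaluate f.
f(-1.1308, 1.0889) = 24.0251


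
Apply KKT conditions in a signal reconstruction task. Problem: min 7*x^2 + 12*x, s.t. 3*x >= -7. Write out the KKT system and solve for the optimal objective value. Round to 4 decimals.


Step 1: Try lambda = 0 (constraint inactive).
Stationarity: 2*7*x + 12 = 0
x* = -12/(2*7) = -6/7 = -0.8571 (rounded; the exact value -6/7 is used below)
Check constraint: 3*-0.8571 = -2.5713 >= -7 -- satisfied.
Step 2: Compute optimal value.
f(x*) = 7*(-6/7)^2 + 12*(-6/7) = -5.1429


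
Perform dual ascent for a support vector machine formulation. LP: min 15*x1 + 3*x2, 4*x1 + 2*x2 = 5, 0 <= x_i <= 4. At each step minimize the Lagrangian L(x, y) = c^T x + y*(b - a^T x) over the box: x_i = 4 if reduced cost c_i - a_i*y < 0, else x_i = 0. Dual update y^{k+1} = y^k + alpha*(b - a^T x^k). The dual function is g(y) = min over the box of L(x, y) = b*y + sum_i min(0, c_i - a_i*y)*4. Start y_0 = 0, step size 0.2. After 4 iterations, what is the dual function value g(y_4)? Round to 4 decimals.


Dual ascent for LP: min 15*x1 + 3*x2, 4*x1 + 2*x2 = 5, 0 <= x_i <= 4
Step 1: y^k = 0.0, reduced costs: (15.0, 3.0)
  x^k = (0.0, 0.0), subgradient = b - a^T x = 5.0
  y^{k+1} = 0.0 + 0.2*5.0 = 1.0
Step 2: y^k = 1.0, reduced costs: (11.0, 1.0)
  x^k = (0.0, 0.0), subgradient = b - a^T x = 5.0
  y^{k+1} = 1.0 + 0.2*5.0 = 2.0
Step 3: y^k = 2.0, reduced costs: (7.0, -1.0)
  x^k = (0.0, 4.0), subgradient = b - a^T x = -3.0
  y^{k+1} = 2.0 + 0.2*-3.0 = 1.4
Step 4: y^k = 1.4, reduced costs: (9.4, 0.2)
  x^k = (0.0, 0.0), subgradient = b - a^T x = 5.0
  y^{k+1} = 1.4 + 0.2*5.0 = 2.4
Dual objective at y_4 = 2.4: reduced costs (5.4, -1.8), box minimizer x = (0.0, 4.0)
g(y_4) = b*y + (c1 - a1*y)*x1 + (c2 - a2*y)*x2 = 5*2.4 + 5.4*0.0 + (-1.8)*4.0 = 12.0 + 0.0 - 7.2 = 4.8


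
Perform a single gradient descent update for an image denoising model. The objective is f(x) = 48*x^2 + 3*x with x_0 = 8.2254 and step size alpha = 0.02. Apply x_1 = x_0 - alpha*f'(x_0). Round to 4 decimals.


We compute the gradient at x_0 and apply the update.
f'(x) = 96*x + 3
f'(8.2254) = 96*8.2254 + 3 = 792.6384
x_1 = 8.2254 - 0.02*792.6384 = -7.6274


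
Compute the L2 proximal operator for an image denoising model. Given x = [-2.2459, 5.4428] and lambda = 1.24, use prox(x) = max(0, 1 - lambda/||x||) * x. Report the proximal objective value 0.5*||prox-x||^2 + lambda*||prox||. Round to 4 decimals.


Step 1: Compute ||x||.
||x|| = 5.888
Step 2: Compute scaling factor.
scale = max(0, 1 - 1.24/5.888) = 0.7894
Step 3: prox(x) = [-1.7729, 4.2966]
||prox(x)|| = 4.648
Step 4: Proximal objective.
0.5*||prox-x||^2 = 0.7688
lambda*||prox|| = 5.7635
Total = 6.5323


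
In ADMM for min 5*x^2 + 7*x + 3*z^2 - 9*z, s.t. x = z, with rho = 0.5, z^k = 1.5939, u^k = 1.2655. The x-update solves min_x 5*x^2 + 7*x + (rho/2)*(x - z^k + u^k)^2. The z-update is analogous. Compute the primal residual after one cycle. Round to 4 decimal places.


ADMM iteration with rho = 0.5, z^k = 1.5939, u^k = 1.2655
Step 1: x-update.
Minimize 5*x^2 + 7*x + (0.5/2)*(x - 1.5939 + 1.2655)^2
FOC: (2*5 + 0.5)*x = -7 + 0.5*(1.5939 - 1.2655)
x^{k+1} = -0.651
Step 2: z-update.
Minimize 3*z^2 - 9*z + (0.5/2)*(-0.651 - z + 1.2655)^2
FOC: (2*3 + 0.5)*z = 9 + 0.5*(-0.651 + 1.2655)
z^{k+1} = 1.4319
Step 3: u-update.
u^{k+1} = 1.2655 - 0.651 - 1.4319 = -0.8174
Step 4: Primal residual = |-0.651 - 1.4319| = 2.0829


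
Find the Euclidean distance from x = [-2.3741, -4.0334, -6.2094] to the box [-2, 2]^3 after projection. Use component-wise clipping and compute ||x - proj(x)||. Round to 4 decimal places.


Project each component onto [-2, 2].
clip(-2.3741) = -2.0, clip(-4.0334) = -2.0, clip(-6.2094) = -2.0
Projection = [-2.0, -2.0, -2.0]
Squared diffs: [0.14, 4.1347, 17.719]
Distance = sqrt(21.9937) = 4.6897


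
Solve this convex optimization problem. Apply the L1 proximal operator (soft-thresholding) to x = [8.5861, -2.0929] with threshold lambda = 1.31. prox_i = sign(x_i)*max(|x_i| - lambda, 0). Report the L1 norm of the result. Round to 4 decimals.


Soft-thresholding with lambda = 1.31:
prox(8.5861) = sign(8.5861)*max(|8.5861| - 1.31, 0) = 7.2761
prox(-2.0929) = sign(-2.0929)*max(|-2.0929| - 1.31, 0) = -0.7829
prox(x) = [7.2761, -0.7829]
||prox(x)||_1 = 7.2761 + 0.7829 = 8.059


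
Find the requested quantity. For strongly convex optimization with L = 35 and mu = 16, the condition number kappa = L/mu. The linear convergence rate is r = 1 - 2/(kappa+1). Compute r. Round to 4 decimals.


Step 1: Compute the condition number.
kappa = L/mu = 35/16 = 2.1875
Step 2: Compute the convergence rate.
r = 1 - 2/(kappa + 1) = 1 - 2*mu/(L + mu) = (L - mu)/(L + mu) = 19/51 = 0.3725


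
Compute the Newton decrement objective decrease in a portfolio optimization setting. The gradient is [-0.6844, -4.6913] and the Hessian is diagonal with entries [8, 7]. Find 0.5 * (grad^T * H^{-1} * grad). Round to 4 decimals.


Step 1: H is diagonal, so H^(-1) * g = [-0.0856, -0.6702].
Step 2: g^T H^(-1) g = sum_i g_i^2 / H_ii
  = (-0.6844)^2/8 + (-4.6913)^2/7
  = 0.0586 + 3.144 = 3.2026
Step 3: Objective decrease = 0.5 * g^T H^(-1) g = 1.6013


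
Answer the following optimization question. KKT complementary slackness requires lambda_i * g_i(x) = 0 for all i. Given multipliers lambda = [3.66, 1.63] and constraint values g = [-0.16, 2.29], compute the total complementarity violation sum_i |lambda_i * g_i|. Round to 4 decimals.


KKT complementary slackness check:
lambda_1 * g_1 = 3.66 * -0.16 = -0.5856
lambda_2 * g_2 = 1.63 * 2.29 = 3.7327
Total violation = 0.5856 + 3.7327 = 4.3183


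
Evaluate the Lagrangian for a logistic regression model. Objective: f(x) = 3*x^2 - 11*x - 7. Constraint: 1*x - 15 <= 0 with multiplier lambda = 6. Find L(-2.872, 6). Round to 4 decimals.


Step 1: Evaluate f(x).
f(-2.872) = 3*(-2.872)^2 - 11*(-2.872) - 7 = 49.3372
Step 2: Evaluate g(x).
g(-2.872) = 1*-2.872 - 15 = -17.872
Step 3: Compute Lagrangian.
L = 49.3372 + 6*-17.872 = -57.8948


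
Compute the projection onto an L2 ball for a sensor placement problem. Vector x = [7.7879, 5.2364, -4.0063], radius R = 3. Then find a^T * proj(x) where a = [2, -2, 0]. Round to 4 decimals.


Step 1: Compute ||x|| (intermediates to 6 decimals).
||x|| = sqrt(7.7879^2 + 5.2364^2 + (-4.0063)^2) = 10.204005
Step 2: Project.
Since ||x|| > R, scale = R/||x|| = 3/10.204005 = 0.294002, proj(x) = scale * x
proj(x) = [2.289658, 1.539512, -1.17786]
Step 3: Dot product.
a^T * proj(x) = 2*2.289658 - 2*1.539512 + 0*(-1.17786) = 1.5003


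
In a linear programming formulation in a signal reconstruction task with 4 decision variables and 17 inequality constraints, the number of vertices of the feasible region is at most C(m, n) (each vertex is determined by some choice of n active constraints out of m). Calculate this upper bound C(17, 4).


Each vertex corresponds to some choice of n active constraints out of m, so the number of vertices is at most C(m, n) = m! / (n!(m-n)!).
m = 17, n = 4
Numerator: 17 * 16 * 15 * 14
Denominator: 4! = 24
C(17, 4) = 2380


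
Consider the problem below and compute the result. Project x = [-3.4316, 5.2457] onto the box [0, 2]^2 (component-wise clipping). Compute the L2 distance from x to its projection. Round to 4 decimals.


Project each component onto [0, 2].
clip(-3.4316) = 0.0, clip(5.2457) = 2.0
Projection = [0.0, 2.0]
Squared diffs: [11.7759, 10.5346]
Distance = sqrt(22.3105) = 4.7234


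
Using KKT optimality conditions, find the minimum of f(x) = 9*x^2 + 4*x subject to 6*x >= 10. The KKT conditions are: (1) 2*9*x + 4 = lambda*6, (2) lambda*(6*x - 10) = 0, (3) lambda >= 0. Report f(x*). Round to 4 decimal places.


Step 1: Try lambda = 0 (constraint inactive).
x_unc = -4/(2*9) = -0.2222
Check: 6*-0.2222 = -1.3332 < 10 -- violated!
Step 2: Constraint must be active: 6*x = 10
x* = 10/6 = 5/3 = 1.6667 (rounded; the exact value 5/3 is used below)
lambda = (2*9*(5/3) + 4)/6 = 5.6667
Step 3: Compute optimal value.
f(x*) = 9*(5/3)^2 + 4*(5/3) = 31.6667


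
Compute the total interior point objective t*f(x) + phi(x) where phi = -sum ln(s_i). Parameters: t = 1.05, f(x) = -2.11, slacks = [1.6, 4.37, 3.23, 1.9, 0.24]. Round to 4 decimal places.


Step 1: Compute log-barrier.
ln values: [0.47, 1.4748, 1.1725, 0.6419, -1.4271]
phi = -(0.47 + 1.4748 + 1.1725 + 0.6419 - 1.4271) = -2.332
Step 2: Compute augmented objective.
t*f(x) = 1.05*-2.11 = -2.2155
Total = -2.2155 - 2.332 = -4.5475


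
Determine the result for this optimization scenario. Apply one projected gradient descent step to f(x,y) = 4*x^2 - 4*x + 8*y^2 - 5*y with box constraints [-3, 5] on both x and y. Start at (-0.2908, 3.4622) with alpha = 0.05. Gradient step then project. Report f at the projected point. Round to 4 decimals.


Step 1: Compute gradient at (-0.2908, 3.4622).
grad_x = 2*4*-0.2908 - 4 = -6.3264
grad_y = 2*8*3.4622 - 5 = 50.3952
Step 2: Gradient step.
x_raw = -0.2908 - 0.05*-6.3264 = 0.0255
y_raw = 3.4622 - 0.05*50.3952 = 0.9424
Step 3: Project onto [-3, 5].
x_proj = clip(0.0255) = 0.0255
y_proj = clip(0.9424) = 0.9424
Step 4: Evaluate f.
f(0.0255, 0.9424) = 2.2939


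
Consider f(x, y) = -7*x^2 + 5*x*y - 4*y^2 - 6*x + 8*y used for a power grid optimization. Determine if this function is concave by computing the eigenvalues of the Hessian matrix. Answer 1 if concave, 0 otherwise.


The Hessian of f(x,y) = -7*x^2 + 5*x*y - 4*y^2 - 6*x + 8*y is:
H = [[-14, 5], [5, -8]]
Trace = -14 - 8 = -22
Determinant = -14*-8 - (5)^2 = 87
Discriminant = (-22)^2 - 4*87 = 136.0
Eigenvalues: lambda_1 = -16.831, lambda_2 = -5.169
The function is concave.

1


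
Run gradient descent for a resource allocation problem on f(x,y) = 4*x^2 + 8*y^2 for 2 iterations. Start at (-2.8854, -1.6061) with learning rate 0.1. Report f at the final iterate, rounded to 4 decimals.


Gradient descent on f(x,y) = 4*x^2 + 8*y^2.
Starting point: (-2.8854, -1.6061), alpha = 0.1
Step 1: grad_x = 2*4*-2.8854 = -23.0832, grad_y = 2*8*-1.6061 = -25.6976
  x_1 = -2.8854 - 0.1*-23.0832 = -0.5771
  y_1 = -1.6061 - 0.1*-25.6976 = 0.9637
Step 2: grad_x = 2*4*-0.5771 = -4.6166, grad_y = 2*8*0.9637 = 15.4186
  x_2 = -0.5771 - 0.1*-4.6166 = -0.1154
  y_2 = 0.9637 - 0.1*15.4186 = -0.5782
f(-0.1154, -0.5782) = 4*(-0.1154)^2 + 8*(-0.5782)^2 = 2.7278


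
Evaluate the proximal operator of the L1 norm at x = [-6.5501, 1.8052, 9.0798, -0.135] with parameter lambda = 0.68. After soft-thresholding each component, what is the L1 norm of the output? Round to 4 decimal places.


Soft-thresholding with lambda = 0.68:
prox(-6.5501) = sign(-6.5501)*max(|-6.5501| - 0.68, 0) = -5.8701
prox(1.8052) = sign(1.8052)*max(|1.8052| - 0.68, 0) = 1.1252
prox(9.0798) = sign(9.0798)*max(|9.0798| - 0.68, 0) = 8.3998
prox(-0.135) = sign(-0.135)*max(|-0.135| - 0.68, 0) = 0.0
prox(x) = [-5.8701, 1.1252, 8.3998, 0.0]
||prox(x)||_1 = 5.8701 + 1.1252 + 8.3998 + 0.0 = 15.3951
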